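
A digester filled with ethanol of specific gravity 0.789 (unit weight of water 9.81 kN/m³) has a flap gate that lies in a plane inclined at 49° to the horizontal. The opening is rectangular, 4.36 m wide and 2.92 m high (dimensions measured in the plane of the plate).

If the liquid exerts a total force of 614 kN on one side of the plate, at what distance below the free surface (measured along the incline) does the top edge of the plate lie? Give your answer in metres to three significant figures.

γ = 0.789 × 9.81 = 7.74009 kN/m³.
A = 4.36 × 2.92 = 12.7312 m².
From F = γ·h_c·A, the centroid depth is h_c = 614/(7.74009 × 12.7312) = 6.23093 m.
Let θ = 49° be the plate's angle to the horizontal; measure y along the incline from where the plane meets the free surface. Vertical depth h = y·sinθ with sinθ = 0.754710.
Along the incline, y_c = h_c/sinθ = 6.23093/0.754710 = 8.25606 m.
The centroid lies 2.92/2 = 1.46 m below the top edge, so the top edge sits at y_top = 8.25606 − 1.46 = 6.79606 m along the incline.

y_top ≈ 6.80 m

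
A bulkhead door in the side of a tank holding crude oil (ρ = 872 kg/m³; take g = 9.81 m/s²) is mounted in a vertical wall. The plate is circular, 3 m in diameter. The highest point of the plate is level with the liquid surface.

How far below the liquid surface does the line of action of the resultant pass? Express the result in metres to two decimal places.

h_p = 1.88 m

γ = ρg = 872 × 9.81 / 1000 = 8.55432 kN/m³.
The centroid is at the centre, 1.5 m below the top of the plate, so the centroid depth is h_c = 1.5 m.
A = π(1.5)² = 7.06858 m².
Resultant F = γ·h_c·A = 8.55432 × 1.5 × 7.06858 = 90.7003 kN.
I_c = πr⁴/4 = π × 1.5⁴/4 = 3.97608 m⁴.
Centre of pressure: y_p = y_c + I_c/(y_c·A) = 1.5 + 3.97608/(1.5 × 7.06858) = 1.5 + 0.375 = 1.875 m along the plane.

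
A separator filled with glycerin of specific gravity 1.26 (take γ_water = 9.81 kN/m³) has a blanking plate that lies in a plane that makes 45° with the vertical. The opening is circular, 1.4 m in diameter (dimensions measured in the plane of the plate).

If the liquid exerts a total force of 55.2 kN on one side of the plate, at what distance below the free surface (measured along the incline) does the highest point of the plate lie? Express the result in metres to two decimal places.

γ = 1.26 × 9.81 = 12.3606 kN/m³.
A = π(0.7)² = 1.53938 m².
From F = γ·h_c·A, the centroid depth is h_c = 55.2/(12.3606 × 1.53938) = 2.90104 m.
The plate makes 45° with the vertical, i.e. θ = 90° − 45° = 45° to the horizontal. Measuring y along the incline from the free-surface line, vertical depth h = y·sinθ with sinθ = 0.707107.
Along the incline, y_c = h_c/sinθ = 2.90104/0.707107 = 4.10269 m.
The centroid is at the centre, 0.7 m below the top of the plate, so the highest point sits at y_top = 4.10269 − 0.7 = 3.40269 m along the incline.

y_top ≈ 3.40 m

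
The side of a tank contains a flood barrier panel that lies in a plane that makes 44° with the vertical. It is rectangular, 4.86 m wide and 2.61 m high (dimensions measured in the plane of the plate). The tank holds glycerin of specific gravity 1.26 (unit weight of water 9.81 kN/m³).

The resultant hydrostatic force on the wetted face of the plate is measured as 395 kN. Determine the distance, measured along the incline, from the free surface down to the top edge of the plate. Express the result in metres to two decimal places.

γ = 1.26 × 9.81 = 12.3606 kN/m³.
A = 4.86 × 2.61 = 12.6846 m².
From F = γ·h_c·A, the centroid depth is h_c = 395/(12.3606 × 12.6846) = 2.51931 m.
The plate makes 44° with the vertical, i.e. θ = 90° − 44° = 46° to the horizontal. Measuring y along the incline from the free-surface line, vertical depth h = y·sinθ with sinθ = 0.719340.
Along the incline, y_c = h_c/sinθ = 2.51931/0.719340 = 3.50225 m.
The centroid lies 2.61/2 = 1.305 m below the top edge, so the top edge sits at y_top = 3.50225 − 1.305 = 2.19725 m along the incline.

y_top ≈ 2.20 m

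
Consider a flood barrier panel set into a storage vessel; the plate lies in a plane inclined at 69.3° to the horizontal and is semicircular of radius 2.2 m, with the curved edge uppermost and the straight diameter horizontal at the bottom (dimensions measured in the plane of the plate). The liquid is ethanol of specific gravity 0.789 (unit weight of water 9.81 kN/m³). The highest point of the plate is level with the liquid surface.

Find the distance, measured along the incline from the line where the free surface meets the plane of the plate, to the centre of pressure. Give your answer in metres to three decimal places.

y_p = 1.533 m

γ = 0.789 × 9.81 = 7.74009 kN/m³.
Let θ = 69.3° be the plate's angle to the horizontal; measure y along the incline from where the plane meets the free surface. Vertical depth h = y·sinθ with sinθ = 0.935444.
The centroid lies 4r/(3π) = 0.933709 m above the diameter, so r − 4r/(3π) = 2.2 − 0.933709 = 1.26629 m below the topmost point, so y_c = 1.26629 m and h_c = 1.26629 × 0.935444 = 1.18454 m.
A = πr²/2 = π × 2.2²/2 = 7.60265 m².
Resultant F = γ·h_c·A = 7.74009 × 1.18454 × 7.60265 = 69.7045 kN.
I_c = (π/8 − 8/(9π))·r⁴ = 0.109757 × 2.2⁴ = 2.57112 m⁴.
Centre of pressure: y_p = y_c + I_c/(y_c·A) = 1.26629 + 2.57112/(1.26629 × 7.60265) = 1.26629 + 0.267069 = 1.53336 m along the plane.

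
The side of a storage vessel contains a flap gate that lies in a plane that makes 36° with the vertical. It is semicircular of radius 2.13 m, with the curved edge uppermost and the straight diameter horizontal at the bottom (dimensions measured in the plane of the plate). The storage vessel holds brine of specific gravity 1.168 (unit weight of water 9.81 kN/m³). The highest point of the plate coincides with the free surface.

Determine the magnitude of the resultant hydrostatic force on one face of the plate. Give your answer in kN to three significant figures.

F ≈ 81.0 kN

γ = 1.168 × 9.81 = 11.45808 kN/m³.
The plate makes 36° with the vertical, i.e. θ = 90° − 36° = 54° to the horizontal. Measuring y along the incline from the free-surface line, vertical depth h = y·sinθ with sinθ = 0.809017.
The centroid lies 4r/(3π) = 0.904 m above the diameter, so r − 4r/(3π) = 2.13 − 0.904 = 1.226 m below the topmost point, so y_c = 1.226 m and h_c = 1.226 × 0.809017 = 0.991855 m.
A = πr²/2 = π × 2.13²/2 = 7.12655 m².
Resultant F = γ·h_c·A = 11.45808 × 0.991855 × 7.12655 = 80.9915 kN.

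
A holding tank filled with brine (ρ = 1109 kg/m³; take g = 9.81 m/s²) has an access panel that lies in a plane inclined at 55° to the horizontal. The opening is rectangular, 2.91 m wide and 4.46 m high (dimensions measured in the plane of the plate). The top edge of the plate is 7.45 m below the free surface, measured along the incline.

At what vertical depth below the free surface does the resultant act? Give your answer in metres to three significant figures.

h_p = 8.07 m

γ = ρg = 1109 × 9.81 / 1000 = 10.87929 kN/m³.
Let θ = 55° be the plate's angle to the horizontal; measure y along the incline from where the plane meets the free surface. Vertical depth h = y·sinθ with sinθ = 0.819152.
The centroid lies 4.46/2 = 2.23 m below the top edge, so y_c = 7.45 + 2.23 = 9.68 m and h_c = 9.68 × 0.819152 = 7.92939 m.
A = 2.91 × 4.46 = 12.9786 m².
Resultant F = γ·h_c·A = 10.87929 × 7.92939 × 12.9786 = 1119.61 kN.
I_c = b·h³/12 = 2.91 × 4.46³/12 = 21.5138 m⁴.
Centre of pressure: y_p = y_c + I_c/(y_c·A) = 9.68 + 21.5138/(9.68 × 12.9786) = 9.68 + 0.171243 = 9.85124 m along the plane.
Vertically, h_p = y_p·sinθ = 9.85124 × 0.819152 = 8.06966 m.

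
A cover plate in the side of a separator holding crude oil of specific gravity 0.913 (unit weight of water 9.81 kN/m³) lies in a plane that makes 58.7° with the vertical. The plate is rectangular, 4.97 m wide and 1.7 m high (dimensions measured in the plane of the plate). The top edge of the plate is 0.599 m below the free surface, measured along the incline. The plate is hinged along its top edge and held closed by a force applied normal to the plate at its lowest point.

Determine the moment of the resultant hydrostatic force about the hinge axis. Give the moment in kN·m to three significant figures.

M ≈ 57.9 kN·m

γ = 0.913 × 9.81 = 8.95653 kN/m³.
The plate makes 58.7° with the vertical, i.e. θ = 90° − 58.7° = 31.3° to the horizontal. Measuring y along the incline from the free-surface line, vertical depth h = y·sinθ with sinθ = 0.519519.
The centroid lies 1.7/2 = 0.85 m below the top edge, so y_c = 0.599 + 0.85 = 1.449 m and h_c = 1.449 × 0.519519 = 0.752783 m.
A = 4.97 × 1.7 = 8.449 m².
Resultant F = γ·h_c·A = 8.95653 × 0.752783 × 8.449 = 56.9659 kN.
I_c = b·h³/12 = 4.97 × 1.7³/12 = 2.0348 m⁴.
Centre of pressure: y_p = y_c + I_c/(y_c·A) = 1.449 + 2.0348/(1.449 × 8.449) = 1.449 + 0.166207 = 1.61521 m along the plane.
The resultant acts 0.85 + 0.166207 = 1.01621 m (along the plate) below the hinge at the top edge, so the moment about the hinge is M = F × 1.01621 = 56.9659 × 1.01621 = 57.8893 kN·m.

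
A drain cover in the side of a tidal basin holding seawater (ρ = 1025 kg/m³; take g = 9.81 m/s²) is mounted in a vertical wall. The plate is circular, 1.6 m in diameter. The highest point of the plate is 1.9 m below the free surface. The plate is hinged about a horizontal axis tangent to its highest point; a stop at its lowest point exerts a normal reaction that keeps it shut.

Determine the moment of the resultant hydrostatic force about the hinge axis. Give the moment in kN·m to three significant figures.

M ≈ 46.9 kN·m

γ = ρg = 1025 × 9.81 / 1000 = 10.05525 kN/m³.
The centroid is at the centre, 0.8 m below the top of the plate, so the centroid depth is h_c = 1.9 + 0.8 = 2.7 m.
A = π(0.8)² = 2.01062 m².
Resultant F = γ·h_c·A = 10.05525 × 2.7 × 2.01062 = 54.5867 kN.
I_c = πr⁴/4 = π × 0.8⁴/4 = 0.321699 m⁴.
Centre of pressure: y_p = y_c + I_c/(y_c·A) = 2.7 + 0.321699/(2.7 × 2.01062) = 2.7 + 0.0592592 = 2.75926 m along the plane.
The resultant acts 0.8 + 0.0592592 = 0.859259 m (along the plate) below the hinge at the top edge, so the moment about the hinge is M = F × 0.859259 = 54.5867 × 0.859259 = 46.9041 kN·m.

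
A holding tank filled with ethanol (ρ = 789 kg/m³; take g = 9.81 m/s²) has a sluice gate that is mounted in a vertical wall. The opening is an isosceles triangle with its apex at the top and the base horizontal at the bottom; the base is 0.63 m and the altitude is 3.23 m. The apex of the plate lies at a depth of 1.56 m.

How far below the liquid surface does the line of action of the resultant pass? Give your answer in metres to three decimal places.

γ = ρg = 789 × 9.81 / 1000 = 7.74009 kN/m³.
With the apex up, the centroid sits 2h/3 = 2 × 3.23/3 = 2.15333 m below the apex, so the centroid depth is h_c = 1.56 + 2.15333 = 3.71333 m.
A = ½ × 0.63 × 3.23 = 1.01745 m².
Resultant F = γ·h_c·A = 7.74009 × 3.71333 × 1.01745 = 29.243 kN.
I_c = b·h³/36 = 0.63 × 3.23³/36 = 0.58972 m⁴.
Centre of pressure: y_p = y_c + I_c/(y_c·A) = 3.71333 + 0.58972/(3.71333 × 1.01745) = 3.71333 + 0.156088 = 3.86942 m along the plane.

h_p = 3.869 m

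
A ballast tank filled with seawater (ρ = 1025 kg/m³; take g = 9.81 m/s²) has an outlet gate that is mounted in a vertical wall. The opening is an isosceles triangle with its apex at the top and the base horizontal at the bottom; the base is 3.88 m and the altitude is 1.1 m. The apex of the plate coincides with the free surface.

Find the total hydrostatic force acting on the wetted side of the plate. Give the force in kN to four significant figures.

γ = ρg = 1025 × 9.81 / 1000 = 10.05525 kN/m³.
With the apex up, the centroid sits 2h/3 = 2 × 1.1/3 = 0.733333 m below the apex, so the centroid depth is h_c = 0.733333 m.
A = ½ × 3.88 × 1.1 = 2.134 m².
Resultant F = γ·h_c·A = 10.05525 × 0.733333 × 2.134 = 15.7358 kN.

F ≈ 15.74 kN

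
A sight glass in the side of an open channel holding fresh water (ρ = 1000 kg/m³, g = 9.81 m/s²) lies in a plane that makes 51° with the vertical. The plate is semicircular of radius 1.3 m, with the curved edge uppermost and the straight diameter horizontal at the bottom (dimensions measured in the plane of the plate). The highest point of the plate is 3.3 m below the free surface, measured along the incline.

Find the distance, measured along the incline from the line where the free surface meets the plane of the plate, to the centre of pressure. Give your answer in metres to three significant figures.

γ = ρg = 1000 × 9.81 = 9810 N/m³ = 9.81 kN/m³.
The plate makes 51° with the vertical, i.e. θ = 90° − 51° = 39° to the horizontal. Measuring y along the incline from the free-surface line, vertical depth h = y·sinθ with sinθ = 0.629320.
The centroid lies 4r/(3π) = 0.551737 m above the diameter, so r − 4r/(3π) = 1.3 − 0.551737 = 0.748263 m below the topmost point, so y_c = 3.3 + 0.748263 = 4.04826 m and h_c = 4.04826 × 0.629320 = 2.54765 m.
A = πr²/2 = π × 1.3²/2 = 2.65465 m².
Resultant F = γ·h_c·A = 9.81 × 2.54765 × 2.65465 = 66.3462 kN.
I_c = (π/8 − 8/(9π))·r⁴ = 0.109757 × 1.3⁴ = 0.313477 m⁴.
Centre of pressure: y_p = y_c + I_c/(y_c·A) = 4.04826 + 0.313477/(4.04826 × 2.65465) = 4.04826 + 0.0291696 = 4.07743 m along the plane.

y_p = 4.08 m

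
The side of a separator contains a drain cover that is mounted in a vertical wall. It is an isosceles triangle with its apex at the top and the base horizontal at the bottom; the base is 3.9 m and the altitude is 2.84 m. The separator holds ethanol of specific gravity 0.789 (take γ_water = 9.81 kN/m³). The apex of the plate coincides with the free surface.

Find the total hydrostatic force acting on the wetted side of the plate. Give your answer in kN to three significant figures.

γ = 0.789 × 9.81 = 7.74009 kN/m³.
With the apex up, the centroid sits 2h/3 = 2 × 2.84/3 = 1.89333 m below the apex, so the centroid depth is h_c = 1.89333 m.
A = ½ × 3.9 × 2.84 = 5.538 m².
Resultant F = γ·h_c·A = 7.74009 × 1.89333 × 5.538 = 81.1569 kN.

F ≈ 81.2 kN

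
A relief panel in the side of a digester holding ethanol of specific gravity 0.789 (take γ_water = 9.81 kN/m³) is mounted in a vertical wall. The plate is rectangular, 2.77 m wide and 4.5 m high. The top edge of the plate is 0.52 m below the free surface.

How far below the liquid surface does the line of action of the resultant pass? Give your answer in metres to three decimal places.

h_p = 3.379 m

γ = 0.789 × 9.81 = 7.74009 kN/m³.
The centroid lies 4.5/2 = 2.25 m below the top edge, so the centroid depth is h_c = 0.52 + 2.25 = 2.77 m.
A = 2.77 × 4.5 = 12.465 m².
Resultant F = γ·h_c·A = 7.74009 × 2.77 × 12.465 = 267.25 kN.
I_c = b·h³/12 = 2.77 × 4.5³/12 = 21.0347 m⁴.
Centre of pressure: y_p = y_c + I_c/(y_c·A) = 2.77 + 21.0347/(2.77 × 12.465) = 2.77 + 0.609206 = 3.37921 m along the plane.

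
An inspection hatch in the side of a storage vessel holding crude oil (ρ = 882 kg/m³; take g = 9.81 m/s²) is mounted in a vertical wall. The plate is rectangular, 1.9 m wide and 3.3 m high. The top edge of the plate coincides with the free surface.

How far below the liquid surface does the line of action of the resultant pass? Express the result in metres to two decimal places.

h_p = 2.20 m

γ = ρg = 882 × 9.81 / 1000 = 8.65242 kN/m³.
The centroid lies 3.3/2 = 1.65 m below the top edge, so the centroid depth is h_c = 1.65 m.
A = 1.9 × 3.3 = 6.27 m².
Resultant F = γ·h_c·A = 8.65242 × 1.65 × 6.27 = 89.5136 kN.
I_c = b·h³/12 = 1.9 × 3.3³/12 = 5.69002 m⁴.
Centre of pressure: y_p = y_c + I_c/(y_c·A) = 1.65 + 5.69002/(1.65 × 6.27) = 1.65 + 0.55 = 2.2 m along the plane.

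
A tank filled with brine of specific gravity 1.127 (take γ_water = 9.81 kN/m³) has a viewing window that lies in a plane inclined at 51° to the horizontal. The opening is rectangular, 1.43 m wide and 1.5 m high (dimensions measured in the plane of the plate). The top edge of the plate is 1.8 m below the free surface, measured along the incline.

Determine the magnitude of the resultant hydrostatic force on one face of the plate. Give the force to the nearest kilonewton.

γ = 1.127 × 9.81 = 11.05587 kN/m³.
Let θ = 51° be the plate's angle to the horizontal; measure y along the incline from where the plane meets the free surface. Vertical depth h = y·sinθ with sinθ = 0.777146.
The centroid lies 1.5/2 = 0.75 m below the top edge, so y_c = 1.8 + 0.75 = 2.55 m and h_c = 2.55 × 0.777146 = 1.98172 m.
A = 1.43 × 1.5 = 2.145 m².
Resultant F = γ·h_c·A = 11.05587 × 1.98172 × 2.145 = 46.9962 kN.

F ≈ 47 kN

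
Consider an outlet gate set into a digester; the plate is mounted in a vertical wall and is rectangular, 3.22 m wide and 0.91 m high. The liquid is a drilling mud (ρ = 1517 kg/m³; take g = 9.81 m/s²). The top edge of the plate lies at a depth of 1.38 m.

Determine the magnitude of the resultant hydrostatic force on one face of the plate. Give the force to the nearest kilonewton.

γ = ρg = 1517 × 9.81 / 1000 = 14.88177 kN/m³.
The centroid lies 0.91/2 = 0.455 m below the top edge, so the centroid depth is h_c = 1.38 + 0.455 = 1.835 m.
A = 3.22 × 0.91 = 2.9302 m².
Resultant F = γ·h_c·A = 14.88177 × 1.835 × 2.9302 = 80.018 kN.

F ≈ 80 kN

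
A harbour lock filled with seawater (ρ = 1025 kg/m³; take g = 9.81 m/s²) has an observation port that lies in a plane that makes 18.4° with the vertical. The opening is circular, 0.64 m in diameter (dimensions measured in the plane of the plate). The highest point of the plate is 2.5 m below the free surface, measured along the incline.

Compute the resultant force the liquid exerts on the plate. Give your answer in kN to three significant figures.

F ≈ 8.66 kN

γ = ρg = 1025 × 9.81 / 1000 = 10.05525 kN/m³.
The plate makes 18.4° with the vertical, i.e. θ = 90° − 18.4° = 71.6° to the horizontal. Measuring y along the incline from the free-surface line, vertical depth h = y·sinθ with sinθ = 0.948876.
The centroid is at the centre, 0.32 m below the top of the plate, so y_c = 2.5 + 0.32 = 2.82 m and h_c = 2.82 × 0.948876 = 2.67583 m.
A = π(0.32)² = 0.321699 m².
Resultant F = γ·h_c·A = 10.05525 × 2.67583 × 0.321699 = 8.65568 kN.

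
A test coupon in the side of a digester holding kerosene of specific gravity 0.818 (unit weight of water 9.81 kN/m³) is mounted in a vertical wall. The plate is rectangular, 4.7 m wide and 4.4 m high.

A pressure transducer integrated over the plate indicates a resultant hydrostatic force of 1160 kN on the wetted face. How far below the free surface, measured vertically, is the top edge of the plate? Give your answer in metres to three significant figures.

γ = 0.818 × 9.81 = 8.02458 kN/m³.
A = 4.7 × 4.4 = 20.68 m².
From F = γ·h_c·A, the centroid depth is h_c = 1160/(8.02458 × 20.68) = 6.99013 m.
The centroid lies 4.4/2 = 2.2 m below the top edge, so the top edge sits at h_top = 6.99013 − 2.2 = 4.79013 m below the surface.

d_top ≈ 4.79 m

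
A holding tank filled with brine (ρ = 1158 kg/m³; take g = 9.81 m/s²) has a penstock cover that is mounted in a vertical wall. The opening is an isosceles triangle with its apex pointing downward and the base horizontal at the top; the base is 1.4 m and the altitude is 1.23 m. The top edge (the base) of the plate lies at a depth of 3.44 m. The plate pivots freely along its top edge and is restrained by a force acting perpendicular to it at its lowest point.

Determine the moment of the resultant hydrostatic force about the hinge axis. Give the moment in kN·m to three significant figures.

γ = ρg = 1158 × 9.81 / 1000 = 11.35998 kN/m³.
With the apex down, the centroid sits h/3 = 1.23/3 = 0.41 m below the base (the top edge), so the centroid depth is h_c = 3.44 + 0.41 = 3.85 m.
A = ½ × 1.4 × 1.23 = 0.861 m².
Resultant F = γ·h_c·A = 11.35998 × 3.85 × 0.861 = 37.6566 kN.
I_c = b·h³/36 = 1.4 × 1.23³/36 = 0.072367 m⁴.
Centre of pressure: y_p = y_c + I_c/(y_c·A) = 3.85 + 0.072367/(3.85 × 0.861) = 3.85 + 0.0218312 = 3.87183 m along the plane.
The resultant acts 0.41 + 0.0218312 = 0.431831 m (along the plate) below the hinge at the top edge, so the moment about the hinge is M = F × 0.431831 = 37.6566 × 0.431831 = 16.2613 kN·m.

M ≈ 16.3 kN·m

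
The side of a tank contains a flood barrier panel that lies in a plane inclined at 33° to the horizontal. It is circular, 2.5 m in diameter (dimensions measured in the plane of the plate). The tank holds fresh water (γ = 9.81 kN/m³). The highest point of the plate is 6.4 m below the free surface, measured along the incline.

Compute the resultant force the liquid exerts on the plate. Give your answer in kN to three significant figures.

γ = 9.81 kN/m³.
Let θ = 33° be the plate's angle to the horizontal; measure y along the incline from where the plane meets the free surface. Vertical depth h = y·sinθ with sinθ = 0.544639.
The centroid is at the centre, 1.25 m below the top of the plate, so y_c = 6.4 + 1.25 = 7.65 m and h_c = 7.65 × 0.544639 = 4.16649 m.
A = π(1.25)² = 4.90874 m².
Resultant F = γ·h_c·A = 9.81 × 4.16649 × 4.90874 = 200.636 kN.

F ≈ 201 kN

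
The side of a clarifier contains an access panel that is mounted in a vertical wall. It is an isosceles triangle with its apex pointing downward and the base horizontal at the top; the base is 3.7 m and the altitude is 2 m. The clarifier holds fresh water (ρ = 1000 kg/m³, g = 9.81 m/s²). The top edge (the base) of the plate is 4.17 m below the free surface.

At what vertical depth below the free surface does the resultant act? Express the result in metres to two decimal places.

h_p = 4.88 m

γ = ρg = 1000 × 9.81 = 9810 N/m³ = 9.81 kN/m³.
With the apex down, the centroid sits h/3 = 2/3 = 0.666667 m below the base (the top edge), so the centroid depth is h_c = 4.17 + 0.666667 = 4.83667 m.
A = ½ × 3.7 × 2 = 3.7 m².
Resultant F = γ·h_c·A = 9.81 × 4.83667 × 3.7 = 175.557 kN.
I_c = b·h³/36 = 3.7 × 2³/36 = 0.822222 m⁴.
Centre of pressure: y_p = y_c + I_c/(y_c·A) = 4.83667 + 0.822222/(4.83667 × 3.7) = 4.83667 + 0.0459453 = 4.88262 m along the plane.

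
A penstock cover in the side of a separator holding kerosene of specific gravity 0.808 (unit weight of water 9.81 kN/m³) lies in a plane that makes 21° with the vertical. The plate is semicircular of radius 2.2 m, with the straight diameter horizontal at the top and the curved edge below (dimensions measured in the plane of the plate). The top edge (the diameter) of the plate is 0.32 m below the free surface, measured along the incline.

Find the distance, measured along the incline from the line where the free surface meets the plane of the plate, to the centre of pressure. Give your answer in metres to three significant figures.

γ = 0.808 × 9.81 = 7.92648 kN/m³.
The plate makes 21° with the vertical, i.e. θ = 90° − 21° = 69° to the horizontal. Measuring y along the incline from the free-surface line, vertical depth h = y·sinθ with sinθ = 0.933580.
The centroid of a semicircle lies 4r/(3π) = 0.933709 m from the diameter, here below the top edge, so y_c = 0.32 + 0.933709 = 1.25371 m and h_c = 1.25371 × 0.933580 = 1.17044 m.
A = πr²/2 = π × 2.2²/2 = 7.60265 m².
Resultant F = γ·h_c·A = 7.92648 × 1.17044 × 7.60265 = 70.5334 kN.
I_c = (π/8 − 8/(9π))·r⁴ = 0.109757 × 2.2⁴ = 2.57112 m⁴.
Centre of pressure: y_p = y_c + I_c/(y_c·A) = 1.25371 + 2.57112/(1.25371 × 7.60265) = 1.25371 + 0.269749 = 1.52346 m along the plane.

y_p = 1.52 m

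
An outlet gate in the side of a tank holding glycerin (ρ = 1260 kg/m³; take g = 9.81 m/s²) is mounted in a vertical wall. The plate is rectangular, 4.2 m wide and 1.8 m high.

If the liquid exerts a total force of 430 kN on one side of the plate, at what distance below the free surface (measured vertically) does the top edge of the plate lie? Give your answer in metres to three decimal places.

d_top ≈ 3.702 m

γ = ρg = 1260 × 9.81 / 1000 = 12.3606 kN/m³.
A = 4.2 × 1.8 = 7.56 m².
From F = γ·h_c·A, the centroid depth is h_c = 430/(12.3606 × 7.56) = 4.60158 m.
The centroid lies 1.8/2 = 0.9 m below the top edge, so the top edge sits at h_top = 4.60158 − 0.9 = 3.70158 m below the surface.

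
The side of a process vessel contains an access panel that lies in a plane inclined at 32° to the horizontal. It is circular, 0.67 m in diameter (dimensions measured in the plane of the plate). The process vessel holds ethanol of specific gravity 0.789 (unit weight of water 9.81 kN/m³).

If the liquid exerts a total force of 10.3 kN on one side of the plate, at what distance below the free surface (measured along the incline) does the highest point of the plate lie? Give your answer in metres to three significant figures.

y_top ≈ 6.79 m

γ = 0.789 × 9.81 = 7.74009 kN/m³.
A = π(0.335)² = 0.352565 m².
From F = γ·h_c·A, the centroid depth is h_c = 10.3/(7.74009 × 0.352565) = 3.77444 m.
Let θ = 32° be the plate's angle to the horizontal; measure y along the incline from where the plane meets the free surface. Vertical depth h = y·sinθ with sinθ = 0.529919.
Along the incline, y_c = h_c/sinθ = 3.77444/0.529919 = 7.12267 m.
The centroid is at the centre, 0.335 m below the top of the plate, so the highest point sits at y_top = 7.12267 − 0.335 = 6.78767 m along the incline.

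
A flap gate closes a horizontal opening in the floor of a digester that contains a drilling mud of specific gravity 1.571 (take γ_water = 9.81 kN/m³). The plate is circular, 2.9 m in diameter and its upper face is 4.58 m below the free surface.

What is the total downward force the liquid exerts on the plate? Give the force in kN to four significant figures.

F ≈ 466.2 kN

γ = 1.571 × 9.81 = 15.41151 kN/m³.
The plate is horizontal, so pressure is uniform at p = γ·h = 15.41151 × 4.58 = 70.5847 kN/m².
A = π(1.45)² = 6.6052 m².
F = p·A = 70.5847 × 6.6052 = 466.226 kN.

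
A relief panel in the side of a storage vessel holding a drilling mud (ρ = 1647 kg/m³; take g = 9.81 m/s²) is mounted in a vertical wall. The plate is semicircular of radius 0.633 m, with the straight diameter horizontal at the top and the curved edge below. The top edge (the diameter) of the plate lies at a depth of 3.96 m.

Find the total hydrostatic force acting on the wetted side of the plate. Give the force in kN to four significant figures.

F ≈ 43.00 kN

γ = ρg = 1647 × 9.81 / 1000 = 16.15707 kN/m³.
The centroid of a semicircle lies 4r/(3π) = 0.268654 m from the diameter, here below the top edge, so the centroid depth is h_c = 3.96 + 0.268654 = 4.22865 m.
A = πr²/2 = π × 0.633²/2 = 0.629401 m².
Resultant F = γ·h_c·A = 16.15707 × 4.22865 × 0.629401 = 43.0023 kN.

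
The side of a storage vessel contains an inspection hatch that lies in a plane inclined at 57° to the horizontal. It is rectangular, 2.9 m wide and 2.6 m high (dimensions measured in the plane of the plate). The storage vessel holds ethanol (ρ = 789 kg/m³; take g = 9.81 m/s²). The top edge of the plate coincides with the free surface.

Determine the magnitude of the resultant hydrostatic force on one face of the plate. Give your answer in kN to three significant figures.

γ = ρg = 789 × 9.81 / 1000 = 7.74009 kN/m³.
Let θ = 57° be the plate's angle to the horizontal; measure y along the incline from where the plane meets the free surface. Vertical depth h = y·sinθ with sinθ = 0.838671.
The centroid lies 2.6/2 = 1.3 m below the top edge, so y_c = 1.3 m and h_c = 1.3 × 0.838671 = 1.09027 m.
A = 2.9 × 2.6 = 7.54 m².
Resultant F = γ·h_c·A = 7.74009 × 1.09027 × 7.54 = 63.6285 kN.

F ≈ 63.6 kN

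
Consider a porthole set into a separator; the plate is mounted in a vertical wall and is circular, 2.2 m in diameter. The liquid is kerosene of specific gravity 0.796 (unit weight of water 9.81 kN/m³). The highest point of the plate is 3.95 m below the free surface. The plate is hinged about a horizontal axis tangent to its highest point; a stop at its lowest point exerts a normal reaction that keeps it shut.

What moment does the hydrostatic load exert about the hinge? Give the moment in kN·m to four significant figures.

M ≈ 173.9 kN·m

γ = 0.796 × 9.81 = 7.80876 kN/m³.
The centroid is at the centre, 1.1 m below the top of the plate, so the centroid depth is h_c = 3.95 + 1.1 = 5.05 m.
A = π(1.1)² = 3.80133 m².
Resultant F = γ·h_c·A = 7.80876 × 5.05 × 3.80133 = 149.903 kN.
I_c = πr⁴/4 = π × 1.1⁴/4 = 1.1499 m⁴.
Centre of pressure: y_p = y_c + I_c/(y_c·A) = 5.05 + 1.1499/(5.05 × 3.80133) = 5.05 + 0.0599009 = 5.1099 m along the plane.
The resultant acts 1.1 + 0.0599009 = 1.1599 m (along the plate) below the hinge at the top edge, so the moment about the hinge is M = F × 1.1599 = 149.903 × 1.1599 = 173.872 kN·m.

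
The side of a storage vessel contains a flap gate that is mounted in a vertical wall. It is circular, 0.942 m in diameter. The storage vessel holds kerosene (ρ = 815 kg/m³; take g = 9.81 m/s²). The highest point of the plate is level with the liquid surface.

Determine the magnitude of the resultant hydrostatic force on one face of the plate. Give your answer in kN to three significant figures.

γ = ρg = 815 × 9.81 / 1000 = 7.99515 kN/m³.
The centroid is at the centre, 0.471 m below the top of the plate, so the centroid depth is h_c = 0.471 m.
A = π(0.471)² = 0.696934 m².
Resultant F = γ·h_c·A = 7.99515 × 0.471 × 0.696934 = 2.62446 kN.

F ≈ 2.62 kN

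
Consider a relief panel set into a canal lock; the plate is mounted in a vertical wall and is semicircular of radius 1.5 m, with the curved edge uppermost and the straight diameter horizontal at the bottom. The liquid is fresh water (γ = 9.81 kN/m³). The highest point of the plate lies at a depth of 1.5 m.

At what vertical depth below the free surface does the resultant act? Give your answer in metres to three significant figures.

γ = 9.81 kN/m³.
The centroid lies 4r/(3π) = 0.63662 m above the diameter, so r − 4r/(3π) = 1.5 − 0.63662 = 0.86338 m below the topmost point, so the centroid depth is h_c = 1.5 + 0.86338 = 2.36338 m.
A = πr²/2 = π × 1.5²/2 = 3.53429 m².
Resultant F = γ·h_c·A = 9.81 × 2.36338 × 3.53429 = 81.9417 kN.
I_c = (π/8 − 8/(9π))·r⁴ = 0.109757 × 1.5⁴ = 0.555645 m⁴.
Centre of pressure: y_p = y_c + I_c/(y_c·A) = 2.36338 + 0.555645/(2.36338 × 3.53429) = 2.36338 + 0.0665214 = 2.4299 m along the plane.

h_p = 2.43 m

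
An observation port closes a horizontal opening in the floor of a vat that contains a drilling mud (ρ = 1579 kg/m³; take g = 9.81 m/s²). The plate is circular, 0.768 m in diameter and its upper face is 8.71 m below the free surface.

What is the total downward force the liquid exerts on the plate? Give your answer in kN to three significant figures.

γ = ρg = 1579 × 9.81 / 1000 = 15.48999 kN/m³.
The plate is horizontal, so pressure is uniform at p = γ·h = 15.48999 × 8.71 = 134.918 kN/m².
A = π(0.384)² = 0.463247 m².
F = p·A = 134.918 × 0.463247 = 62.5004 kN.

F ≈ 62.5 kN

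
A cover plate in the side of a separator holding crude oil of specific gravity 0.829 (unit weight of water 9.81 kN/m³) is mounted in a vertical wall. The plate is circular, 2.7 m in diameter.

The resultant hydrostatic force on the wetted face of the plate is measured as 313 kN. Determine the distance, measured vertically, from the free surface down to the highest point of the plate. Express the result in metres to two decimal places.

γ = 0.829 × 9.81 = 8.13249 kN/m³.
A = π(1.35)² = 5.72555 m².
From F = γ·h_c·A, the centroid depth is h_c = 313/(8.13249 × 5.72555) = 6.72208 m.
The centroid is at the centre, 1.35 m below the top of the plate, so the highest point sits at h_top = 6.72208 − 1.35 = 5.37208 m below the surface.

d_top ≈ 5.37 m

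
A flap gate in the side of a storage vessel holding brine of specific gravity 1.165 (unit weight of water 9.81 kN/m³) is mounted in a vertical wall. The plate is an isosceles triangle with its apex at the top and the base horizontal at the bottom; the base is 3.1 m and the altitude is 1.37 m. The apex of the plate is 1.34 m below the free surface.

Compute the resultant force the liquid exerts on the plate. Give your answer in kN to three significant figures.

F ≈ 54.7 kN

γ = 1.165 × 9.81 = 11.42865 kN/m³.
With the apex up, the centroid sits 2h/3 = 2 × 1.37/3 = 0.913333 m below the apex, so the centroid depth is h_c = 1.34 + 0.913333 = 2.25333 m.
A = ½ × 3.1 × 1.37 = 2.1235 m².
Resultant F = γ·h_c·A = 11.42865 × 2.25333 × 2.1235 = 54.6855 kN.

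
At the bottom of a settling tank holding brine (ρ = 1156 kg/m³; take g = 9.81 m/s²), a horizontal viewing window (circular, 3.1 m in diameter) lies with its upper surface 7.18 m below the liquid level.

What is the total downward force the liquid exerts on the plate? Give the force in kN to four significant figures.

γ = ρg = 1156 × 9.81 / 1000 = 11.34036 kN/m³.
The plate is horizontal, so pressure is uniform at p = γ·h = 11.34036 × 7.18 = 81.4238 kN/m².
A = π(1.55)² = 7.54768 m².
F = p·A = 81.4238 × 7.54768 = 614.561 kN.

F ≈ 614.6 kN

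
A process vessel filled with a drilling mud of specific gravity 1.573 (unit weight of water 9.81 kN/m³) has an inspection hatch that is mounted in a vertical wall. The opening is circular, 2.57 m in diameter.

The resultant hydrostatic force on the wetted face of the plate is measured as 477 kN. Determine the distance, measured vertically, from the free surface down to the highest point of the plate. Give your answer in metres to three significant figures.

γ = 1.573 × 9.81 = 15.43113 kN/m³.
A = π(1.285)² = 5.18748 m².
From F = γ·h_c·A, the centroid depth is h_c = 477/(15.43113 × 5.18748) = 5.95887 m.
The centroid is at the centre, 1.285 m below the top of the plate, so the highest point sits at h_top = 5.95887 − 1.285 = 4.67387 m below the surface.

d_top ≈ 4.67 m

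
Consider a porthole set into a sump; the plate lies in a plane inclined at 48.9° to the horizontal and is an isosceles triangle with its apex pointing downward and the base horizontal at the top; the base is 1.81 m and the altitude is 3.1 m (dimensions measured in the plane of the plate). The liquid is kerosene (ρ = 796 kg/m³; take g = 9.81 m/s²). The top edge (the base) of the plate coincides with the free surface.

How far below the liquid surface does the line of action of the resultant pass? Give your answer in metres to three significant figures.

γ = ρg = 796 × 9.81 / 1000 = 7.80876 kN/m³.
Let θ = 48.9° be the plate's angle to the horizontal; measure y along the incline from where the plane meets the free surface. Vertical depth h = y·sinθ with sinθ = 0.753563.
With the apex down, the centroid sits h/3 = 3.1/3 = 1.03333 m below the base (the top edge), so y_c = 1.03333 m and h_c = 1.03333 × 0.753563 = 0.778679 m.
A = ½ × 1.81 × 3.1 = 2.8055 m².
Resultant F = γ·h_c·A = 7.80876 × 0.778679 × 2.8055 = 17.0589 kN.
I_c = b·h³/36 = 1.81 × 3.1³/36 = 1.49783 m⁴.
Centre of pressure: y_p = y_c + I_c/(y_c·A) = 1.03333 + 1.49783/(1.03333 × 2.8055) = 1.03333 + 0.51667 = 1.55 m along the plane.
Vertically, h_p = y_p·sinθ = 1.55 × 0.753563 = 1.16802 m.

h_p = 1.17 m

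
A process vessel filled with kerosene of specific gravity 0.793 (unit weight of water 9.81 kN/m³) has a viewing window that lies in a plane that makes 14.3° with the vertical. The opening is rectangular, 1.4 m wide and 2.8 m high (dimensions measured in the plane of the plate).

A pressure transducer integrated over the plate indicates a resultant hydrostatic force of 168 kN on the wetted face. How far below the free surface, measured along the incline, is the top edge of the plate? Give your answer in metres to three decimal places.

y_top ≈ 4.285 m

γ = 0.793 × 9.81 = 7.77933 kN/m³.
A = 1.4 × 2.8 = 3.92 m².
From F = γ·h_c·A, the centroid depth is h_c = 168/(7.77933 × 3.92) = 5.5091 m.
The plate makes 14.3° with the vertical, i.e. θ = 90° − 14.3° = 75.7° to the horizontal. Measuring y along the incline from the free-surface line, vertical depth h = y·sinθ with sinθ = 0.969016.
Along the incline, y_c = h_c/sinθ = 5.5091/0.969016 = 5.68525 m.
The centroid lies 2.8/2 = 1.4 m below the top edge, so the top edge sits at y_top = 5.68525 − 1.4 = 4.28525 m along the incline.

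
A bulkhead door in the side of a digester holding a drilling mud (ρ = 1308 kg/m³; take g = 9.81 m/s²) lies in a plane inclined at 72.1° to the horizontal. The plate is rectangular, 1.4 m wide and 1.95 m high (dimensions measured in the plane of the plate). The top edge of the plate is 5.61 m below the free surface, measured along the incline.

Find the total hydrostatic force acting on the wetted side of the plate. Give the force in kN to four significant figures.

F ≈ 219.5 kN

γ = ρg = 1308 × 9.81 / 1000 = 12.83148 kN/m³.
Let θ = 72.1° be the plate's angle to the horizontal; measure y along the incline from where the plane meets the free surface. Vertical depth h = y·sinθ with sinθ = 0.951594.
The centroid lies 1.95/2 = 0.975 m below the top edge, so y_c = 5.61 + 0.975 = 6.585 m and h_c = 6.585 × 0.951594 = 6.26625 m.
A = 1.4 × 1.95 = 2.73 m².
Resultant F = γ·h_c·A = 12.83148 × 6.26625 × 2.73 = 219.506 kN.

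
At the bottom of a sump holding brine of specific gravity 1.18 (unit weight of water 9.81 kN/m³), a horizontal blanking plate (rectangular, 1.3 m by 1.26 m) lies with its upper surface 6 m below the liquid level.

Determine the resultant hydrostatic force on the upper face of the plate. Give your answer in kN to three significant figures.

F ≈ 114 kN

γ = 1.18 × 9.81 = 11.5758 kN/m³.
The plate is horizontal, so pressure is uniform at p = γ·h = 11.5758 × 6 = 69.4548 kN/m².
A = 1.3 × 1.26 = 1.638 m².
F = p·A = 69.4548 × 1.638 = 113.767 kN.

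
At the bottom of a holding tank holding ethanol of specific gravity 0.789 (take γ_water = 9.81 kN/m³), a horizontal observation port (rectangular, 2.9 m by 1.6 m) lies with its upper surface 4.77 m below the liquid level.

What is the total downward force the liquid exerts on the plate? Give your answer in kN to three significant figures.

F ≈ 171 kN

γ = 0.789 × 9.81 = 7.74009 kN/m³.
The plate is horizontal, so pressure is uniform at p = γ·h = 7.74009 × 4.77 = 36.9202 kN/m².
A = 2.9 × 1.6 = 4.64 m².
F = p·A = 36.9202 × 4.64 = 171.31 kN.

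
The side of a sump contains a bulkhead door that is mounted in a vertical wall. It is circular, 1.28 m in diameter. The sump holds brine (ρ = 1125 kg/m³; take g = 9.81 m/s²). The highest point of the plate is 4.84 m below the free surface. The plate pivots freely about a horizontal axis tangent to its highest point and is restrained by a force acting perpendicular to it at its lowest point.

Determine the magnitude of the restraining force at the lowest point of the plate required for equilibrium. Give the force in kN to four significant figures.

γ = ρg = 1125 × 9.81 / 1000 = 11.03625 kN/m³.
The centroid is at the centre, 0.64 m below the top of the plate, so the centroid depth is h_c = 4.84 + 0.64 = 5.48 m.
A = π(0.64)² = 1.2868 m².
Resultant F = γ·h_c·A = 11.03625 × 5.48 × 1.2868 = 77.8239 kN.
I_c = πr⁴/4 = π × 0.64⁴/4 = 0.131768 m⁴.
Centre of pressure: y_p = y_c + I_c/(y_c·A) = 5.48 + 0.131768/(5.48 × 1.2868) = 5.48 + 0.0186861 = 5.49869 m along the plane.
The resultant acts 0.64 + 0.0186861 = 0.658686 m (along the plate) below the hinge at the top edge, so the moment about the hinge is M = F × 0.658686 = 77.8239 × 0.658686 = 51.2615 kN·m.
A normal force at the bottom, 1.28 m from the hinge, must supply this moment: P = 51.2615/1.28 = 40.048 kN.

P ≈ 40.05 kN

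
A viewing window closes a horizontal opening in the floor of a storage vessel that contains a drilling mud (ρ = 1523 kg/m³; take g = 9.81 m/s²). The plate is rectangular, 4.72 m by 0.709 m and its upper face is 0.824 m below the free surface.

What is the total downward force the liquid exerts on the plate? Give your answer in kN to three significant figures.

γ = ρg = 1523 × 9.81 / 1000 = 14.94063 kN/m³.
The plate is horizontal, so pressure is uniform at p = γ·h = 14.94063 × 0.824 = 12.3111 kN/m².
A = 4.72 × 0.709 = 3.34648 m².
F = p·A = 12.3111 × 3.34648 = 41.1988 kN.

F ≈ 41.2 kN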